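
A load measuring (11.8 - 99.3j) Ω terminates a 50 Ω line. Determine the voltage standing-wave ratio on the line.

Γ = (Z_L − Z_0)/(Z_L + Z_0) = (-38.2 − j99.3)/(61.8 − j99.3)
|Γ| = 106/117 = 0.91
VSWR = (1 + |Γ|)/(1 − |Γ|) = 1.91/0.0903

VSWR ≈ 21.1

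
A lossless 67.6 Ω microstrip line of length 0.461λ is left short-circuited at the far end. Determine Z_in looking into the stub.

Z_in ≈ −j16.9 Ω

βl = 2π × 0.461 = 166°
tan(βl) = -0.25
For a short-circuited stub, Z_in = jZ_0·tan(βl)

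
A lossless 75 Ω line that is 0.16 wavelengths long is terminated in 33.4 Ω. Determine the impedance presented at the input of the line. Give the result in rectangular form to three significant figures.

Z_in ≈ 77.9 + j63.5 Ω

βl = 2π × 0.16 = 57.6°
tan(βl) = tan(57.6°) = 1.58
Z_in = Z_0·(Z_L + jZ_0·tanβl)/(Z_0 + jZ_L·tanβl)
     = 75·(33.4 + j118)/(75 + j52.6)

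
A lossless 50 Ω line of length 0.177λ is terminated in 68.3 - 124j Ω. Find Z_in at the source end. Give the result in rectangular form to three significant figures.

Z_in ≈ 7.93 − j7.42 Ω

βl = 2π × 0.177 = 63.7°
tan(βl) = tan(63.7°) = 2.03
Z_in = Z_0·(Z_L + jZ_0·tanβl)/(Z_0 + jZ_L·tanβl)
     = 50·(68.3 − j22.7)/(301 + j138)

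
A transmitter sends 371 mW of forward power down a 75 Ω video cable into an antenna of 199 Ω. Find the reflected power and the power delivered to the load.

Γ = (199 − 75)/(199 + 75) = 0.453
|Γ|² = 0.205
P_refl = |Γ|²·P_inc = 76 mW, P_del = (1 − |Γ|²)·P_inc = 295 mW

P_reflected ≈ 76 mW; P_delivered ≈ 295 mW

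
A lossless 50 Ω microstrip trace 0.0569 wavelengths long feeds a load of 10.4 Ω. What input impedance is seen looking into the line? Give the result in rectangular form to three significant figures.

Z_in ≈ 11.8 + j17.8 Ω

βl = 2π × 0.0569 = 20.5°
tan(βl) = tan(20.5°) = 0.374
Z_in = Z_0·(Z_L + jZ_0·tanβl)/(Z_0 + jZ_L·tanβl)
     = 50·(10.4 + j18.7)/(50 + j3.89)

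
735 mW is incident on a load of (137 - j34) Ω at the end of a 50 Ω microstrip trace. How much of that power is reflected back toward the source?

P_reflected ≈ 178 mW

|Γ| = |(87 − j34)/(187 − j34)| = 0.491
|Γ|² = 0.242
P_refl = |Γ|²·P_inc = 178 mW, P_del = (1 − |Γ|²)·P_inc = 557 mW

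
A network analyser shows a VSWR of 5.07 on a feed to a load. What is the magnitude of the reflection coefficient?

|Γ| = (S − 1)/(S + 1) = (5.07 − 1)/(5.07 + 1) = 4.07/6.07

|Γ| ≈ 0.671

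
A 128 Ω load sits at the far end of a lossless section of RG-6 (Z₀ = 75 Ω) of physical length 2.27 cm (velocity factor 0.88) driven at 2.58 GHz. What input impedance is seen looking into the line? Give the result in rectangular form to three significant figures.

Z_in ≈ 44.9 − j8.71 Ω

λ = v/f = 0.88·c / 2.58 GHz = 0.102 m
βl = 2π·l/λ = 2π × 0.222 = 79.9°
tan(βl) = tan(79.9°) = 5.59
Z_in = Z_0·(Z_L + jZ_0·tanβl)/(Z_0 + jZ_L·tanβl)
     = 75·(128 + j419)/(75 + j716)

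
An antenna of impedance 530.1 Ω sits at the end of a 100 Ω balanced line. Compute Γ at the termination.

Γ = 0.683

Γ = (Z_L − Z_0)/(Z_L + Z_0) = (530.1 − 100)/(530.1 + 100) = 430.1/630.1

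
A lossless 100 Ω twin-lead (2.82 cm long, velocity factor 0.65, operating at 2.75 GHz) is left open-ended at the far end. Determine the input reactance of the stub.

X_in ≈ 134 Ω (inductive)

λ = v/f = 0.65·c / 2.75 GHz = 0.0709 m
βl = 2π·l/λ = 2π × 0.398 = 143°
tan(βl) = -0.749
For an open-ended stub, Z_in = −jZ_0·cot(βl) = −jZ_0/tan(βl)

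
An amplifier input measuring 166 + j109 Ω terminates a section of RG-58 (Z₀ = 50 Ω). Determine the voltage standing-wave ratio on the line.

Γ = (Z_L − Z_0)/(Z_L + Z_0) = (116 + j109)/(216 + j109)
|Γ| = 159/242 = 0.658
VSWR = (1 + |Γ|)/(1 − |Γ|) = 1.66/0.342

VSWR ≈ 4.85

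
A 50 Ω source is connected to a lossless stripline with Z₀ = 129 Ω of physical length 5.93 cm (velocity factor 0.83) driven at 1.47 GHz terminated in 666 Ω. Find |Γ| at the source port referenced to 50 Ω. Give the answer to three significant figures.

λ = v/f = 0.83·c / 1.47 GHz = 0.169 m
βl = 2π·l/λ = 2π × 0.35 = 126°
tan(βl) = -1.37
Z_in = Z_0·(Z_L + jZ_0·tanβl)/(Z_0 + jZ_L·tanβl) = 37.5 + j88.6 Ω
Γ_s = (Z_in − Z_s)/(Z_in + Z_s) = (-12.5 + j88.6)/(87.5 + j88.6), |Γ_s| = 0.719

|Γ| ≈ 0.719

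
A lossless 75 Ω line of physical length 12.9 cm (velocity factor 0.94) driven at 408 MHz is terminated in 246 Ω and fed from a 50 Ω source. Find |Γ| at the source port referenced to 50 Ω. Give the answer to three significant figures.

λ = v/f = 0.94·c / 408 MHz = 0.691 m
βl = 2π·l/λ = 2π × 0.187 = 67.2°
tan(βl) = 2.38
Z_in = Z_0·(Z_L + jZ_0·tanβl)/(Z_0 + jZ_L·tanβl) = 26.5 − j28.1 Ω
Γ_s = (Z_in − Z_s)/(Z_in + Z_s) = (-23.5 − j28.1)/(76.5 − j28.1), |Γ_s| = 0.45

|Γ| ≈ 0.45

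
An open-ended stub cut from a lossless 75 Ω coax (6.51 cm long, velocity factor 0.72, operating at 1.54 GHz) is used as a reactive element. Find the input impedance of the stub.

Z_in ≈ +j327 Ω

λ = v/f = 0.72·c / 1.54 GHz = 0.14 m
βl = 2π·l/λ = 2π × 0.464 = 167°
tan(βl) = -0.229
For an open-ended stub, Z_in = −jZ_0·cot(βl) = −jZ_0/tan(βl)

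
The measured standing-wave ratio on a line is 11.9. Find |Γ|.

|Γ| ≈ 0.845

|Γ| = (S − 1)/(S + 1) = (11.9 − 1)/(11.9 + 1) = 10.9/12.9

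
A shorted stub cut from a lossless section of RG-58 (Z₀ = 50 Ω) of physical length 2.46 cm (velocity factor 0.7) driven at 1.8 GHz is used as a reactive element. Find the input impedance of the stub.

Z_in ≈ +j199 Ω

λ = v/f = 0.7·c / 1.8 GHz = 0.117 m
βl = 2π·l/λ = 2π × 0.211 = 75.9°
tan(βl) = 3.98
For a shorted stub, Z_in = jZ_0·tan(βl)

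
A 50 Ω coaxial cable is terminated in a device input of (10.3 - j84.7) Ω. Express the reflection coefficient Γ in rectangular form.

Γ ≈ 0.442 − j0.784

Γ = (Z_L − Z_0)/(Z_L + Z_0) = (-39.7 − j84.7)/(60.3 − j84.7)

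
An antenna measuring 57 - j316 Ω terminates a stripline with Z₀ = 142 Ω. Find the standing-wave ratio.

VSWR ≈ 15.2

Γ = (Z_L − Z_0)/(Z_L + Z_0) = (-85 − j316)/(199 − j316)
|Γ| = 327/373 = 0.876
VSWR = (1 + |Γ|)/(1 − |Γ|) = 1.88/0.124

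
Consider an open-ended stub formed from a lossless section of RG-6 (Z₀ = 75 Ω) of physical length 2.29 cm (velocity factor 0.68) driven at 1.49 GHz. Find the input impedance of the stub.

Z_in ≈ −j42.9 Ω

λ = v/f = 0.68·c / 1.49 GHz = 0.137 m
βl = 2π·l/λ = 2π × 0.167 = 60.2°
tan(βl) = 1.75
For an open-ended stub, Z_in = −jZ_0·cot(βl) = −jZ_0/tan(βl)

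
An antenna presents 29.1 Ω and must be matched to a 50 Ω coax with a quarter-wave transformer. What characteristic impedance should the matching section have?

Z_qwt ≈ 38.1 Ω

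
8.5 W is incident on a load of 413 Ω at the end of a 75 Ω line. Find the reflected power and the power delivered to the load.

P_reflected ≈ 4.08 W; P_delivered ≈ 4.42 W

Γ = (413 − 75)/(413 + 75) = 0.693
|Γ|² = 0.48
P_refl = |Γ|²·P_inc = 4.08 W, P_del = (1 − |Γ|²)·P_inc = 4.42 W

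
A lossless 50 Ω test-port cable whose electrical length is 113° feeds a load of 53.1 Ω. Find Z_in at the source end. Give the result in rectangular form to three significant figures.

Z_in ≈ 47.9 + j2.07 Ω

tan(βl) = tan(113°) = -2.36
Z_in = Z_0·(Z_L + jZ_0·tanβl)/(Z_0 + jZ_L·tanβl)
     = 50·(53.1 − j118)/(50 − j125)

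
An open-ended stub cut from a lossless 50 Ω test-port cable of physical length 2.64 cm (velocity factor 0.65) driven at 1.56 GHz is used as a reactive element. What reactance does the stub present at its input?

λ = v/f = 0.65·c / 1.56 GHz = 0.125 m
βl = 2π·l/λ = 2π × 0.211 = 76°
tan(βl) = 4.02
For an open-ended stub, Z_in = −jZ_0·cot(βl) = −jZ_0/tan(βl)

X_in ≈ -12.4 Ω (capacitive)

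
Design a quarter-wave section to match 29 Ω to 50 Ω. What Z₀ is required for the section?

Z_qwt ≈ 38.1 Ω

Z_qwt = √(Z_0·R_L) = √(50 × 29) = √1450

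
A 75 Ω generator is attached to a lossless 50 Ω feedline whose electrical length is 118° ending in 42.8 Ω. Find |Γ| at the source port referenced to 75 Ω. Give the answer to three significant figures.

|Γ| ≈ 0.171

tan(βl) = -1.88
Z_in = Z_0·(Z_L + jZ_0·tanβl)/(Z_0 + jZ_L·tanβl) = 54.1 − j7 Ω
Γ_s = (Z_in − Z_s)/(Z_in + Z_s) = (-20.9 − j7)/(129 − j7), |Γ_s| = 0.171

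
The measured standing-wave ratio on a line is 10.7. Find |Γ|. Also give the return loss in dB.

|Γ| ≈ 0.829; return loss ≈ 1.63 dB

|Γ| = (S − 1)/(S + 1) = (10.7 − 1)/(10.7 + 1) = 9.7/11.7
RL = −20·log₁₀|Γ| = −20·log₁₀(0.829)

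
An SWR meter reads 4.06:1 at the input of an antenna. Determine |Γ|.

|Γ| = (S − 1)/(S + 1) = (4.06 − 1)/(4.06 + 1) = 3.06/5.06

|Γ| ≈ 0.605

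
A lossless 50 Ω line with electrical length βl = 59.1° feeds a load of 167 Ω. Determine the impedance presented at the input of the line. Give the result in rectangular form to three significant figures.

Z_in ≈ 19.7 − j26.4 Ω

tan(βl) = tan(59.1°) = 1.67
Z_in = Z_0·(Z_L + jZ_0·tanβl)/(Z_0 + jZ_L·tanβl)
     = 50·(167 + j83.5)/(50 + j279)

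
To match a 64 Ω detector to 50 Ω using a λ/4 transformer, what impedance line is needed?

Z_qwt = √(Z_0·R_L) = √(50 × 64) = √3200

Z_qwt ≈ 56.6 Ω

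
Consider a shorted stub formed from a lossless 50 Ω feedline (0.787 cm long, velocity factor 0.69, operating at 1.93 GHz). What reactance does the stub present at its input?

λ = v/f = 0.69·c / 1.93 GHz = 0.107 m
βl = 2π·l/λ = 2π × 0.0734 = 26.4°
tan(βl) = 0.497
For a shorted stub, Z_in = jZ_0·tan(βl)

X_in ≈ 24.8 Ω (inductive)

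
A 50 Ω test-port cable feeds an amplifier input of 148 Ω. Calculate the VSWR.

VSWR ≈ 2.96

Γ = (148 − 50)/(148 + 50) = 0.495
VSWR = (1 + 0.495)/(1 − 0.495)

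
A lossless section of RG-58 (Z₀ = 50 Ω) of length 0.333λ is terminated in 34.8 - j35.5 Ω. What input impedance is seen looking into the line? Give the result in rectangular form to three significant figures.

βl = 2π × 0.333 = 120°
tan(βl) = tan(120°) = -1.74
Z_in = Z_0·(Z_L + jZ_0·tanβl)/(Z_0 + jZ_L·tanβl)
     = 50·(34.8 − j123)/(-11.8 − j60.6)

Z_in ≈ 92.1 + j46.6 Ω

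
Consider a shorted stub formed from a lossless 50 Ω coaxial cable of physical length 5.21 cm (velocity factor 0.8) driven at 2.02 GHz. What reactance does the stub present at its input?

λ = v/f = 0.8·c / 2.02 GHz = 0.119 m
βl = 2π·l/λ = 2π × 0.439 = 158°
tan(βl) = -0.407
For a shorted stub, Z_in = jZ_0·tan(βl)

X_in ≈ -20.3 Ω (capacitive)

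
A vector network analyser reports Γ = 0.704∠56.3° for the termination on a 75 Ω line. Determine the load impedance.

Z_L = Z_0·(1 + Γ)/(1 − Γ) = 75·(1.39 + j0.586)/(0.609 − j0.586)

Z_L ≈ 53 + j123 Ω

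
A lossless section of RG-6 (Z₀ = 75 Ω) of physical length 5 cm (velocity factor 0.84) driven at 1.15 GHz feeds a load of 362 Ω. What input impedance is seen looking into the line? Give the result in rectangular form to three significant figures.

λ = v/f = 0.84·c / 1.15 GHz = 0.219 m
βl = 2π·l/λ = 2π × 0.228 = 82.1°
tan(βl) = tan(82.1°) = 7.25
Z_in = Z_0·(Z_L + jZ_0·tanβl)/(Z_0 + jZ_L·tanβl)
     = 75·(362 + j543)/(75 + j2620)

Z_in ≈ 15.8 − j9.9 Ω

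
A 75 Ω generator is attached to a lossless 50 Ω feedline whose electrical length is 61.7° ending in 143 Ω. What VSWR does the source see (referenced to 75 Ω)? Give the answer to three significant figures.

VSWR ≈ 3.79

tan(βl) = 1.86
Z_in = Z_0·(Z_L + jZ_0·tanβl)/(Z_0 + jZ_L·tanβl) = 21.8 − j22.8 Ω
Γ_s = (Z_in − Z_s)/(Z_in + Z_s) = (-53.2 − j22.8)/(96.8 − j22.8), |Γ_s| = 0.582
VSWR = (1 + |Γ_s|)/(1 − |Γ_s|)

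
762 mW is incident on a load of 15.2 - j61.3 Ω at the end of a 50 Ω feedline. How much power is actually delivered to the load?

|Γ| = |(-34.8 − j61.3)/(65.2 − j61.3)| = 0.788
|Γ|² = 0.62
P_refl = |Γ|²·P_inc = 473 mW, P_del = (1 − |Γ|²)·P_inc = 289 mW

P_delivered ≈ 289 mW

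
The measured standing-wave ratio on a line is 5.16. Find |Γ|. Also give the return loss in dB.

|Γ| = (S − 1)/(S + 1) = (5.16 − 1)/(5.16 + 1) = 4.16/6.16
RL = −20·log₁₀|Γ| = −20·log₁₀(0.675)

|Γ| ≈ 0.675; return loss ≈ 3.41 dB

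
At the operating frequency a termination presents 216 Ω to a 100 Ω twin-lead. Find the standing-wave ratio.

Γ = (216 − 100)/(216 + 100) = 0.367
VSWR = (1 + 0.367)/(1 − 0.367)

VSWR ≈ 2.16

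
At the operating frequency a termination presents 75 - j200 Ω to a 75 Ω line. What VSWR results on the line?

Γ = (Z_L − Z_0)/(Z_L + Z_0) = (0 − j200)/(150 − j200)
|Γ| = 200/250 = 0.8
VSWR = (1 + |Γ|)/(1 − |Γ|) = 1.8/0.2

VSWR ≈ 9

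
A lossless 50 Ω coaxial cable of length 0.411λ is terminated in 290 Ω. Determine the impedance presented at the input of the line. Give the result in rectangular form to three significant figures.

Z_in ≈ 28.5 + j72 Ω

βl = 2π × 0.411 = 148°
tan(βl) = tan(148°) = -0.626
Z_in = Z_0·(Z_L + jZ_0·tanβl)/(Z_0 + jZ_L·tanβl)
     = 50·(290 − j31.3)/(50 − j181)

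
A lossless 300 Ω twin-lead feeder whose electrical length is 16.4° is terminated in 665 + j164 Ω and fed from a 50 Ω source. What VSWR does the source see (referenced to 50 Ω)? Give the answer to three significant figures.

VSWR ≈ 14

tan(βl) = 0.294
Z_in = Z_0·(Z_L + jZ_0·tanβl)/(Z_0 + jZ_L·tanβl) = 640 − j197 Ω
Γ_s = (Z_in − Z_s)/(Z_in + Z_s) = (590 − j197)/(690 − j197), |Γ_s| = 0.867
VSWR = (1 + |Γ_s|)/(1 − |Γ_s|)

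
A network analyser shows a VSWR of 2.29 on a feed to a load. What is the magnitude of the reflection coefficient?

|Γ| = (S − 1)/(S + 1) = (2.29 − 1)/(2.29 + 1) = 1.29/3.29

|Γ| ≈ 0.392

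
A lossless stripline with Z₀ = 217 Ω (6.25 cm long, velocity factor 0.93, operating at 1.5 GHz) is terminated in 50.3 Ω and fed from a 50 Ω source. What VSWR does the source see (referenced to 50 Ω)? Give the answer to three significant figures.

λ = v/f = 0.93·c / 1.5 GHz = 0.186 m
βl = 2π·l/λ = 2π × 0.336 = 121°
tan(βl) = -1.67
Z_in = Z_0·(Z_L + jZ_0·tanβl)/(Z_0 + jZ_L·tanβl) = 165 − j298 Ω
Γ_s = (Z_in − Z_s)/(Z_in + Z_s) = (115 − j298)/(215 − j298), |Γ_s| = 0.869
VSWR = (1 + |Γ_s|)/(1 − |Γ_s|)

VSWR ≈ 14.3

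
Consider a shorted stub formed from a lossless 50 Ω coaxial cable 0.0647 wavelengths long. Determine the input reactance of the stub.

βl = 2π × 0.0647 = 23.3°
tan(βl) = 0.431
For a shorted stub, Z_in = jZ_0·tan(βl)

X_in ≈ 21.5 Ω (inductive)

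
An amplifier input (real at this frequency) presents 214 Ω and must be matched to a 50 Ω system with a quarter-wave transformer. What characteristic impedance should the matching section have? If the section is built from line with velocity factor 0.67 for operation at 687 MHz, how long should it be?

Z_qwt ≈ 103 Ω; length ≈ 7.31 cm

Z_qwt = √(Z_0·R_L) = √(50 × 214) = √10700
λ = 0.67·c/f = 0.293 m, so l = λ/4 = 0.0731 m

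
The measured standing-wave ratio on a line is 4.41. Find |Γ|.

|Γ| = (S − 1)/(S + 1) = (4.41 − 1)/(4.41 + 1) = 3.41/5.41

|Γ| ≈ 0.63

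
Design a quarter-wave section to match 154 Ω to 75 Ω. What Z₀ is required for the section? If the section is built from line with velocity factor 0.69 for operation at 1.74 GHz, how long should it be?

Z_qwt ≈ 107 Ω; length ≈ 2.97 cm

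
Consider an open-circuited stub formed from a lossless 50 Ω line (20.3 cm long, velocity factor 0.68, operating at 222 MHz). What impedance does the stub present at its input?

λ = v/f = 0.68·c / 222 MHz = 0.919 m
βl = 2π·l/λ = 2π × 0.221 = 79.5°
tan(βl) = 5.41
For an open-circuited stub, Z_in = −jZ_0·cot(βl) = −jZ_0/tan(βl)

Z_in ≈ −j9.24 Ω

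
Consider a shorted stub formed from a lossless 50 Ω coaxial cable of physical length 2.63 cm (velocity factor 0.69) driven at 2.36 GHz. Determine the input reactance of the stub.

X_in ≈ -154 Ω (capacitive)

λ = v/f = 0.69·c / 2.36 GHz = 0.0877 m
βl = 2π·l/λ = 2π × 0.3 = 108°
tan(βl) = -3.09
For a shorted stub, Z_in = jZ_0·tan(βl)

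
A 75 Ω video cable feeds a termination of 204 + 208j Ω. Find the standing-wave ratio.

Γ = (Z_L − Z_0)/(Z_L + Z_0) = (129 + j208)/(279 + j208)
|Γ| = 245/348 = 0.703
VSWR = (1 + |Γ|)/(1 − |Γ|) = 1.7/0.297

VSWR ≈ 5.74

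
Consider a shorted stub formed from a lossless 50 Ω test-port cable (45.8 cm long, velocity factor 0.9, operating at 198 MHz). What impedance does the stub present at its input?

Z_in ≈ −j83.5 Ω

λ = v/f = 0.9·c / 198 MHz = 1.36 m
βl = 2π·l/λ = 2π × 0.336 = 121°
tan(βl) = -1.67
For a shorted stub, Z_in = jZ_0·tan(βl)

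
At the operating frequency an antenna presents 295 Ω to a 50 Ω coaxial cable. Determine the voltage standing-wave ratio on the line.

For a purely resistive load, VSWR = R_L/Z_0 or Z_0/R_L (whichever > 1) = 295/50

VSWR ≈ 5.9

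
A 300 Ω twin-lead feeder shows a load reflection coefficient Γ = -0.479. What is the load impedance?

Z_L ≈ 106 Ω

Z_L = Z_0·(1 + Γ)/(1 − Γ) = 300·(0.521)/(1.48)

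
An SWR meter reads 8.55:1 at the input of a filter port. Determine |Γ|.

|Γ| = (S − 1)/(S + 1) = (8.55 − 1)/(8.55 + 1) = 7.55/9.55

|Γ| ≈ 0.791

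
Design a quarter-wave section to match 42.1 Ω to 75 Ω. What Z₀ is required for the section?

Z_qwt ≈ 56.2 Ω

Z_qwt = √(Z_0·R_L) = √(75 × 42.1) = √3158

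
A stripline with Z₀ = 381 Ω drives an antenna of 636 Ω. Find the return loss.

Γ = (636 − 381)/(636 + 381) = 0.251
RL = −20·log₁₀|Γ| = −20·log₁₀(0.251)

RL ≈ 12 dB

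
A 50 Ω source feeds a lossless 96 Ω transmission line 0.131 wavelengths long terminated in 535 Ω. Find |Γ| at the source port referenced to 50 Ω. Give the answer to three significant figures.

|Γ| ≈ 0.736

βl = 2π × 0.131 = 47.2°
tan(βl) = 1.08
Z_in = Z_0·(Z_L + jZ_0·tanβl)/(Z_0 + jZ_L·tanβl) = 31.2 − j83.8 Ω
Γ_s = (Z_in − Z_s)/(Z_in + Z_s) = (-18.8 − j83.8)/(81.2 − j83.8), |Γ_s| = 0.736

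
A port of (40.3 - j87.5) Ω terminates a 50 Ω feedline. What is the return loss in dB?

RL ≈ 3.1 dB

Γ = (-9.7 − j87.5)/(90.3 − j87.5), |Γ| = 0.7
RL = −20·log₁₀|Γ| = −20·log₁₀(0.7)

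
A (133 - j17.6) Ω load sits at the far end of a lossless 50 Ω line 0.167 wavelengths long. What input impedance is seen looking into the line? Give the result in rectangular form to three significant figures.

βl = 2π × 0.167 = 60.1°
tan(βl) = tan(60.1°) = 1.74
Z_in = Z_0·(Z_L + jZ_0·tanβl)/(Z_0 + jZ_L·tanβl)
     = 50·(133 + j69.4)/(80.6 + j231)

Z_in ≈ 22.3 − j21 Ω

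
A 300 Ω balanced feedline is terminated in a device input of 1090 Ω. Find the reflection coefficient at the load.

Γ = (Z_L − Z_0)/(Z_L + Z_0) = (1090 − 300)/(1090 + 300) = 790/1390

Γ = 0.568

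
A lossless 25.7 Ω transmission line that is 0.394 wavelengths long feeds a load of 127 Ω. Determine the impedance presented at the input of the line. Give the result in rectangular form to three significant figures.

Z_in ≈ 12.8 + j29.4 Ω

βl = 2π × 0.394 = 142°
tan(βl) = tan(142°) = -0.786
Z_in = Z_0·(Z_L + jZ_0·tanβl)/(Z_0 + jZ_L·tanβl)
     = 25.7·(127 − j20.2)/(25.7 − j99.8)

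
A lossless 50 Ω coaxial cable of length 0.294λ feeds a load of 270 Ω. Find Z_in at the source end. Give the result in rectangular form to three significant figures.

βl = 2π × 0.294 = 106°
tan(βl) = tan(106°) = -3.52
Z_in = Z_0·(Z_L + jZ_0·tanβl)/(Z_0 + jZ_L·tanβl)
     = 50·(270 − j176)/(50 − j952)

Z_in ≈ 9.98 + j13.7 Ω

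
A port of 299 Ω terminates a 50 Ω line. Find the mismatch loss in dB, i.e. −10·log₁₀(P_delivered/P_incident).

mismatch loss ≈ 3.09 dB

Γ = (299 − 50)/(299 + 50) = 0.713
|Γ|² = 0.509, so P_del/P_inc = 1 − |Γ|² = 0.491
ML = −10·log₁₀(1 − |Γ|²)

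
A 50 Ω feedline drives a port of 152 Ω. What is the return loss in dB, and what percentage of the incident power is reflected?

Γ = (152 − 50)/(152 + 50) = 0.505
RL = −20·log₁₀(0.505) = 5.94 dB
P_refl/P_inc = |Γ|² = 0.255

RL ≈ 5.94 dB; 25.5% of incident power reflected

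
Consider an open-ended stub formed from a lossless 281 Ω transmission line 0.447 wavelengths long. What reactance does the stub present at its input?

X_in ≈ 812 Ω (inductive)

βl = 2π × 0.447 = 161°
tan(βl) = -0.346
For an open-ended stub, Z_in = −jZ_0·cot(βl) = −jZ_0/tan(βl)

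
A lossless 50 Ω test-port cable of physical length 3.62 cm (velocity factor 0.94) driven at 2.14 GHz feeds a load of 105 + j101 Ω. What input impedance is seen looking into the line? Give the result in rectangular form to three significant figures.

Z_in ≈ 11.8 − j4.36 Ω

λ = v/f = 0.94·c / 2.14 GHz = 0.132 m
βl = 2π·l/λ = 2π × 0.275 = 98.9°
tan(βl) = tan(98.9°) = -6.39
Z_in = Z_0·(Z_L + jZ_0·tanβl)/(Z_0 + jZ_L·tanβl)
     = 50·(105 − j218)/(695 − j671)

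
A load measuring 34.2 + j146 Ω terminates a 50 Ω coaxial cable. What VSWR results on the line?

VSWR ≈ 14.5

Γ = (Z_L − Z_0)/(Z_L + Z_0) = (-15.8 + j146)/(84.2 + j146)
|Γ| = 147/169 = 0.871
VSWR = (1 + |Γ|)/(1 − |Γ|) = 1.87/0.129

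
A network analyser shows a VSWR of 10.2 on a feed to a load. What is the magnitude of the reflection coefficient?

|Γ| = (S − 1)/(S + 1) = (10.2 − 1)/(10.2 + 1) = 9.2/11.2

|Γ| ≈ 0.821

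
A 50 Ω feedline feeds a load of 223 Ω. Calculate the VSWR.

Γ = (223 − 50)/(223 + 50) = 0.634
VSWR = (1 + 0.634)/(1 − 0.634)

VSWR ≈ 4.46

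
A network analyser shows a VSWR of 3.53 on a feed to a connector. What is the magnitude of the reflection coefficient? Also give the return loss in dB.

|Γ| ≈ 0.558; return loss ≈ 5.06 dB

|Γ| = (S − 1)/(S + 1) = (3.53 − 1)/(3.53 + 1) = 2.53/4.53
RL = −20·log₁₀|Γ| = −20·log₁₀(0.558)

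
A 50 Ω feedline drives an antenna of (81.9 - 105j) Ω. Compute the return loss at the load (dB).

Γ = (31.9 − j105)/(131.9 − j105), |Γ| = 0.651
RL = −20·log₁₀|Γ| = −20·log₁₀(0.651)

RL ≈ 3.73 dB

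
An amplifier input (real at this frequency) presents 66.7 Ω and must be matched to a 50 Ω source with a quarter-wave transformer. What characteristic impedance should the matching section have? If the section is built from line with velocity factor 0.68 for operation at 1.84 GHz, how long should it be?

Z_qwt = √(Z_0·R_L) = √(50 × 66.7) = √3335
λ = 0.68·c/f = 0.111 m, so l = λ/4 = 0.0277 m

Z_qwt ≈ 57.7 Ω; length ≈ 2.77 cm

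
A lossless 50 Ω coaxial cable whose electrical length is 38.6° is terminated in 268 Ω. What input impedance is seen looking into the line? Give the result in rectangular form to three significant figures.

tan(βl) = tan(38.6°) = 0.798
Z_in = Z_0·(Z_L + jZ_0·tanβl)/(Z_0 + jZ_L·tanβl)
     = 50·(268 + j39.9)/(50 + j214)

Z_in ≈ 22.7 − j57.3 Ω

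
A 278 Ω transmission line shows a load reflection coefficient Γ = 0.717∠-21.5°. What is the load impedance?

Z_L ≈ 751 − j812 Ω

Z_L = Z_0·(1 + Γ)/(1 − Γ) = 278·(1.67 − j0.263)/(0.333 + j0.263)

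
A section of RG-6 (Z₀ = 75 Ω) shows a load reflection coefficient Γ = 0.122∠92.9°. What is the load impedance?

Z_L = Z_0·(1 + Γ)/(1 − Γ) = 75·(0.994 + j0.122)/(1.01 − j0.122)

Z_L ≈ 71.9 + j17.8 Ω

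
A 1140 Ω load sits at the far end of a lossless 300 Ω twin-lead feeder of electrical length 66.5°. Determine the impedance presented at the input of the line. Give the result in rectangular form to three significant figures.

Z_in ≈ 92.7 − j120 Ω

tan(βl) = tan(66.5°) = 2.3
Z_in = Z_0·(Z_L + jZ_0·tanβl)/(Z_0 + jZ_L·tanβl)
     = 300·(1140 + j690)/(300 + j2620)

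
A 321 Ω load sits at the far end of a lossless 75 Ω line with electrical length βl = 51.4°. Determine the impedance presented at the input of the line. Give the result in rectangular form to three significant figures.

Z_in ≈ 27.7 − j54.7 Ω

tan(βl) = tan(51.4°) = 1.25
Z_in = Z_0·(Z_L + jZ_0·tanβl)/(Z_0 + jZ_L·tanβl)
     = 75·(321 + j94)/(75 + j402)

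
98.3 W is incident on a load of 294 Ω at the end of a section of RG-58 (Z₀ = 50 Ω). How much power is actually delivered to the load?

Γ = (294 − 50)/(294 + 50) = 0.709
|Γ|² = 0.503
P_refl = |Γ|²·P_inc = 49.5 W, P_del = (1 − |Γ|²)·P_inc = 48.8 W

P_delivered ≈ 48.8 W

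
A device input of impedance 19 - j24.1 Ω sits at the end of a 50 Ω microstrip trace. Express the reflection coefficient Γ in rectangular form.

Γ = (Z_L − Z_0)/(Z_L + Z_0) = (-31 − j24.1)/(69 − j24.1)

Γ ≈ -0.292 − j0.451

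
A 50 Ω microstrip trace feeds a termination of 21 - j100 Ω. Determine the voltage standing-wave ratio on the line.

VSWR ≈ 12.2

Γ = (Z_L − Z_0)/(Z_L + Z_0) = (-29 − j100)/(71 − j100)
|Γ| = 104/123 = 0.849
VSWR = (1 + |Γ|)/(1 − |Γ|) = 1.85/0.151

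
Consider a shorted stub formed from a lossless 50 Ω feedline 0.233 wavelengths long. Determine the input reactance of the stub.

X_in ≈ 466 Ω (inductive)

βl = 2π × 0.233 = 83.9°
tan(βl) = 9.33
For a shorted stub, Z_in = jZ_0·tan(βl)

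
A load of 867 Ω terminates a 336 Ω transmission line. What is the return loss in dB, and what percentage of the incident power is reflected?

Γ = (867 − 336)/(867 + 336) = 0.441
RL = −20·log₁₀(0.441) = 7.1 dB
P_refl/P_inc = |Γ|² = 0.195

RL ≈ 7.1 dB; 19.5% of incident power reflected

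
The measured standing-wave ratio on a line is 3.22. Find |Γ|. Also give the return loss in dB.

|Γ| ≈ 0.526; return loss ≈ 5.58 dB

|Γ| = (S − 1)/(S + 1) = (3.22 − 1)/(3.22 + 1) = 2.22/4.22
RL = −20·log₁₀|Γ| = −20·log₁₀(0.526)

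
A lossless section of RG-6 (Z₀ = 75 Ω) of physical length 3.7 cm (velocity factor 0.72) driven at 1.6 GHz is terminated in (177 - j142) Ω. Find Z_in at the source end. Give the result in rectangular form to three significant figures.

λ = v/f = 0.72·c / 1.6 GHz = 0.135 m
βl = 2π·l/λ = 2π × 0.274 = 98.7°
tan(βl) = tan(98.7°) = -6.56
Z_in = Z_0·(Z_L + jZ_0·tanβl)/(Z_0 + jZ_L·tanβl)
     = 75·(177 − j634)/(-857 − j1160)

Z_in ≈ 21.1 + j27 Ω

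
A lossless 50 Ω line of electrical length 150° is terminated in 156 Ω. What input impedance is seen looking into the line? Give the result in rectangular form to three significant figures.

Z_in ≈ 49 + j59.4 Ω

tan(βl) = tan(150°) = -0.577
Z_in = Z_0·(Z_L + jZ_0·tanβl)/(Z_0 + jZ_L·tanβl)
     = 50·(156 − j28.9)/(50 − j90.1)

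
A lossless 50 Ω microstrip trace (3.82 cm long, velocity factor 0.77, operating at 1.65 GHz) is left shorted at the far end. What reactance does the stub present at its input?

λ = v/f = 0.77·c / 1.65 GHz = 0.14 m
βl = 2π·l/λ = 2π × 0.273 = 98.2°
tan(βl) = -6.92
For a shorted stub, Z_in = jZ_0·tan(βl)

X_in ≈ -346 Ω (capacitive)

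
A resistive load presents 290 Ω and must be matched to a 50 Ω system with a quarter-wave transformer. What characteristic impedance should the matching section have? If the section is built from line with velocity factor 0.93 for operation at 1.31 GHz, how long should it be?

Z_qwt ≈ 120 Ω; length ≈ 5.32 cm

Z_qwt = √(Z_0·R_L) = √(50 × 290) = √14500
λ = 0.93·c/f = 0.213 m, so l = λ/4 = 0.0532 m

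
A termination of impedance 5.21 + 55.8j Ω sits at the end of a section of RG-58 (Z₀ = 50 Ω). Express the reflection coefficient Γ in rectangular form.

Γ = (Z_L − Z_0)/(Z_L + Z_0) = (-44.79 + j55.8)/(55.21 + j55.8)

Γ ≈ 0.104 + j0.906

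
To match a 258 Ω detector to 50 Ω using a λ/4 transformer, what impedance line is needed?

Z_qwt = √(Z_0·R_L) = √(50 × 258) = √12900

Z_qwt ≈ 114 Ω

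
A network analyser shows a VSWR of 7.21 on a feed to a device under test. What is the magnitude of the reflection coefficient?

|Γ| ≈ 0.756

|Γ| = (S − 1)/(S + 1) = (7.21 − 1)/(7.21 + 1) = 6.21/8.21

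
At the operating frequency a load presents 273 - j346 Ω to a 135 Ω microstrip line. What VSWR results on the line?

Γ = (Z_L − Z_0)/(Z_L + Z_0) = (138 − j346)/(408 − j346)
|Γ| = 373/535 = 0.696
VSWR = (1 + |Γ|)/(1 − |Γ|) = 1.7/0.304

VSWR ≈ 5.59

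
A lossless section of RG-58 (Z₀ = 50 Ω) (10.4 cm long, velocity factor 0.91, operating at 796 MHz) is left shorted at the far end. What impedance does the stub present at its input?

Z_in ≈ −j144 Ω

λ = v/f = 0.91·c / 796 MHz = 0.343 m
βl = 2π·l/λ = 2π × 0.303 = 109°
tan(βl) = -2.88
For a shorted stub, Z_in = jZ_0·tan(βl)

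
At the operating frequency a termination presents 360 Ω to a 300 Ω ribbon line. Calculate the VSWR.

For a purely resistive load, VSWR = R_L/Z_0 or Z_0/R_L (whichever > 1) = 360/300

VSWR ≈ 1.2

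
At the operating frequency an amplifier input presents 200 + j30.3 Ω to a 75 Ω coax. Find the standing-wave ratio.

Γ = (Z_L − Z_0)/(Z_L + Z_0) = (125 + j30.3)/(275 + j30.3)
|Γ| = 129/277 = 0.465
VSWR = (1 + |Γ|)/(1 − |Γ|) = 1.46/0.535

VSWR ≈ 2.74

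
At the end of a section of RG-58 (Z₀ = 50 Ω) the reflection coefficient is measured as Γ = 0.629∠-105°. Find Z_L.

Z_L ≈ 17.6 − j35.3 Ω

Z_L = Z_0·(1 + Γ)/(1 − Γ) = 50·(0.837 − j0.608)/(1.16 + j0.608)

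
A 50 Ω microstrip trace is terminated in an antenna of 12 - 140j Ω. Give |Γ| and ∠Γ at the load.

Γ ≈ 0.947 ∠ -39.1°

Γ = (Z_L − Z_0)/(Z_L + Z_0) = (-38 − j140)/(62 − j140)
|Γ| = 145/153 = 0.947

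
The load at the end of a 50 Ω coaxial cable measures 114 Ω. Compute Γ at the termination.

Γ = (Z_L − Z_0)/(Z_L + Z_0) = (114 − 50)/(114 + 50) = 64/164

Γ = 0.39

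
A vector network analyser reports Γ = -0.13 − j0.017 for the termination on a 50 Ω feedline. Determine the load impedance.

Z_L = Z_0·(1 + Γ)/(1 − Γ) = 50·(0.87 − j0.017)/(1.13 + j0.017)

Z_L ≈ 38.5 − j1.33 Ω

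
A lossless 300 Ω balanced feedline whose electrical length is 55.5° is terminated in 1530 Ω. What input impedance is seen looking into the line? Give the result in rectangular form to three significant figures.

tan(βl) = tan(55.5°) = 1.46
Z_in = Z_0·(Z_L + jZ_0·tanβl)/(Z_0 + jZ_L·tanβl)
     = 300·(1530 + j437)/(300 + j2230)

Z_in ≈ 85.1 − j195 Ω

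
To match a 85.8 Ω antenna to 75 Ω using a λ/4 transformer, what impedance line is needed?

Z_qwt = √(Z_0·R_L) = √(75 × 85.8) = √6435

Z_qwt ≈ 80.2 Ω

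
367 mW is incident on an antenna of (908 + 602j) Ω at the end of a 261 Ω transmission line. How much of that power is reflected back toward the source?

P_reflected ≈ 166 mW

|Γ| = |(647 + j602)/(1169 + j602)| = 0.672
|Γ|² = 0.452
P_refl = |Γ|²·P_inc = 166 mW, P_del = (1 − |Γ|²)·P_inc = 201 mW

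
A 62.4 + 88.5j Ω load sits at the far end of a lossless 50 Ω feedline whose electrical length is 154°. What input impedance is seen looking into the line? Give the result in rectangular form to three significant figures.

Z_in ≈ 20.1 + j41 Ω

tan(βl) = tan(154°) = -0.488
Z_in = Z_0·(Z_L + jZ_0·tanβl)/(Z_0 + jZ_L·tanβl)
     = 50·(62.4 + j64.1)/(93.2 − j30.4)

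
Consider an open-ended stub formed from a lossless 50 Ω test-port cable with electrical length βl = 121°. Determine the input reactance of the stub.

tan(βl) = -1.66
For an open-ended stub, Z_in = −jZ_0·cot(βl) = −jZ_0/tan(βl)

X_in ≈ 30 Ω (inductive)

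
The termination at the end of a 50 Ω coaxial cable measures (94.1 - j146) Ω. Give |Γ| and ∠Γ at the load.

Γ ≈ 0.743 ∠ -27.8°

Γ = (Z_L − Z_0)/(Z_L + Z_0) = (44.1 − j146)/(144.1 − j146)
|Γ| = 153/205 = 0.743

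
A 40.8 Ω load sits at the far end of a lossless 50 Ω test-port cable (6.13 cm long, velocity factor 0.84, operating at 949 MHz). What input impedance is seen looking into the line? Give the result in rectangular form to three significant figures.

Z_in ≈ 60.8 + j2.97 Ω

λ = v/f = 0.84·c / 949 MHz = 0.266 m
βl = 2π·l/λ = 2π × 0.231 = 83.1°
tan(βl) = tan(83.1°) = 8.27
Z_in = Z_0·(Z_L + jZ_0·tanβl)/(Z_0 + jZ_L·tanβl)
     = 50·(40.8 + j413)/(50 + j337)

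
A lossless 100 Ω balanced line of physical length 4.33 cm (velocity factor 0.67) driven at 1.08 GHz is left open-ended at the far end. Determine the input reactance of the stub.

X_in ≈ -10.9 Ω (capacitive)

λ = v/f = 0.67·c / 1.08 GHz = 0.186 m
βl = 2π·l/λ = 2π × 0.233 = 83.8°
tan(βl) = 9.14
For an open-ended stub, Z_in = −jZ_0·cot(βl) = −jZ_0/tan(βl)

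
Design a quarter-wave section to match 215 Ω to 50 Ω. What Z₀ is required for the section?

Z_qwt = √(Z_0·R_L) = √(50 × 215) = √10750

Z_qwt ≈ 104 Ω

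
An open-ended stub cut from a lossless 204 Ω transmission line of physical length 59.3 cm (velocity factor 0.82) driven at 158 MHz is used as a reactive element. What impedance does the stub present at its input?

Z_in ≈ +j220 Ω

λ = v/f = 0.82·c / 158 MHz = 1.56 m
βl = 2π·l/λ = 2π × 0.381 = 137°
tan(βl) = -0.929
For an open-ended stub, Z_in = −jZ_0·cot(βl) = −jZ_0/tan(βl)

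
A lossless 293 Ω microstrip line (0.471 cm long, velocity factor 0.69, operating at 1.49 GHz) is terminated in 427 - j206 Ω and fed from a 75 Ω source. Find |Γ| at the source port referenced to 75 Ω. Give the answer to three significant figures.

λ = v/f = 0.69·c / 1.49 GHz = 0.139 m
βl = 2π·l/λ = 2π × 0.0339 = 12.2°
tan(βl) = 0.216
Z_in = Z_0·(Z_L + jZ_0·tanβl)/(Z_0 + jZ_L·tanβl) = 313 − j210 Ω
Γ_s = (Z_in − Z_s)/(Z_in + Z_s) = (238 − j210)/(388 − j210), |Γ_s| = 0.719

|Γ| ≈ 0.719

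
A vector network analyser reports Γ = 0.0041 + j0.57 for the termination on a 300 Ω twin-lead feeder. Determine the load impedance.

Z_L ≈ 154 + j260 Ω

Z_L = Z_0·(1 + Γ)/(1 − Γ) = 300·(1 + j0.57)/(0.996 − j0.57)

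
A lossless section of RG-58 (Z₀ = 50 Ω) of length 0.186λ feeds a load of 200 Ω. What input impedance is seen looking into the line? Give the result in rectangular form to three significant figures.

Z_in ≈ 14.6 − j19.7 Ω

βl = 2π × 0.186 = 67°
tan(βl) = tan(67°) = 2.35
Z_in = Z_0·(Z_L + jZ_0·tanβl)/(Z_0 + jZ_L·tanβl)
     = 50·(200 + j118)/(50 + j470)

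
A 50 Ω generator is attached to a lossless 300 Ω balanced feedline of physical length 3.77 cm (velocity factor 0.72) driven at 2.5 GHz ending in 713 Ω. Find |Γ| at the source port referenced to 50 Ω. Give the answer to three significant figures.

λ = v/f = 0.72·c / 2.5 GHz = 0.0864 m
βl = 2π·l/λ = 2π × 0.436 = 157°
tan(βl) = -0.423
Z_in = Z_0·(Z_L + jZ_0·tanβl)/(Z_0 + jZ_L·tanβl) = 418 + j293 Ω
Γ_s = (Z_in − Z_s)/(Z_in + Z_s) = (368 + j293)/(468 + j293), |Γ_s| = 0.852

|Γ| ≈ 0.852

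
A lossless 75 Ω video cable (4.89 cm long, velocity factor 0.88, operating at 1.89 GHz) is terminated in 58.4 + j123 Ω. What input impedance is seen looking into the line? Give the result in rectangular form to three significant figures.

λ = v/f = 0.88·c / 1.89 GHz = 0.14 m
βl = 2π·l/λ = 2π × 0.35 = 126°
tan(βl) = tan(126°) = -1.37
Z_in = Z_0·(Z_L + jZ_0·tanβl)/(Z_0 + jZ_L·tanβl)
     = 75·(58.4 + j19.9)/(244 − j80.3)

Z_in ≈ 14.4 + j10.8 Ω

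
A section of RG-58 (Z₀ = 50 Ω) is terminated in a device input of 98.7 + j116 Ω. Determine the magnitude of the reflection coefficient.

|Γ| ≈ 0.667

Γ = (Z_L − Z_0)/(Z_L + Z_0) = (48.7 + j116)/(148.7 + j116)
|Γ| = 126/189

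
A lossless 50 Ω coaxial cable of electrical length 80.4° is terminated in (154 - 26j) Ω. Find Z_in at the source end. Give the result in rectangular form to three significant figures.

Z_in ≈ 15.9 − j4.9 Ω

tan(βl) = tan(80.4°) = 5.91
Z_in = Z_0·(Z_L + jZ_0·tanβl)/(Z_0 + jZ_L·tanβl)
     = 50·(154 + j270)/(204 + j911)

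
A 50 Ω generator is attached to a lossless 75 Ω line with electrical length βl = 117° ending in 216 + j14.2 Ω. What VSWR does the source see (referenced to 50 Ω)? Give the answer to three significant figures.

tan(βl) = -1.96
Z_in = Z_0·(Z_L + jZ_0·tanβl)/(Z_0 + jZ_L·tanβl) = 31 + j30.7 Ω
Γ_s = (Z_in − Z_s)/(Z_in + Z_s) = (-19 + j30.7)/(81 + j30.7), |Γ_s| = 0.417
VSWR = (1 + |Γ_s|)/(1 − |Γ_s|)

VSWR ≈ 2.43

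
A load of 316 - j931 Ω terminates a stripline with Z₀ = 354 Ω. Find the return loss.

Γ = (-38 − j931)/(670 − j931), |Γ| = 0.812
RL = −20·log₁₀|Γ| = −20·log₁₀(0.812)

RL ≈ 1.81 dB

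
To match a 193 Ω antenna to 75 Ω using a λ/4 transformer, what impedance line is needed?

Z_qwt = √(Z_0·R_L) = √(75 × 193) = √14480

Z_qwt ≈ 120 Ω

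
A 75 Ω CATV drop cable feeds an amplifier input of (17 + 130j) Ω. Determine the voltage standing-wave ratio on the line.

VSWR ≈ 17.8

Γ = (Z_L − Z_0)/(Z_L + Z_0) = (-58 + j130)/(92 + j130)
|Γ| = 142/159 = 0.894
VSWR = (1 + |Γ|)/(1 − |Γ|) = 1.89/0.106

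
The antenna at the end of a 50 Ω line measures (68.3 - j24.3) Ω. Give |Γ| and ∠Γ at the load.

Γ ≈ 0.252 ∠ -41.4°

Γ = (Z_L − Z_0)/(Z_L + Z_0) = (18.3 − j24.3)/(118.3 − j24.3)
|Γ| = 30.4/121 = 0.252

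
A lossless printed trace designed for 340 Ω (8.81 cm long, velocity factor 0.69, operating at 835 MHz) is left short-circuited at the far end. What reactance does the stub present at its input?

X_in ≈ -436 Ω (capacitive)

λ = v/f = 0.69·c / 835 MHz = 0.248 m
βl = 2π·l/λ = 2π × 0.355 = 128°
tan(βl) = -1.28
For a short-circuited stub, Z_in = jZ_0·tan(βl)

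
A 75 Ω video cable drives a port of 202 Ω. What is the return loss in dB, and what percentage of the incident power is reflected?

RL ≈ 6.77 dB; 21% of incident power reflected

Γ = (202 − 75)/(202 + 75) = 0.458
RL = −20·log₁₀(0.458) = 6.77 dB
P_refl/P_inc = |Γ|² = 0.21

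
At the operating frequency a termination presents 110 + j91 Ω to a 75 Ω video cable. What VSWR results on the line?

VSWR ≈ 2.79

Γ = (Z_L − Z_0)/(Z_L + Z_0) = (35 + j91)/(185 + j91)
|Γ| = 97.5/206 = 0.473
VSWR = (1 + |Γ|)/(1 − |Γ|) = 1.47/0.527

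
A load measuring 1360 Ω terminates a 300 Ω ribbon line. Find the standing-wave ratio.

Γ = (1360 − 300)/(1360 + 300) = 0.639
VSWR = (1 + 0.639)/(1 − 0.639)

VSWR ≈ 4.53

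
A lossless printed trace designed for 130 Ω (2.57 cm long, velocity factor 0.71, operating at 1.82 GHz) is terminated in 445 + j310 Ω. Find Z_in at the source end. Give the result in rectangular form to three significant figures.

Z_in ≈ 27.9 − j43 Ω

λ = v/f = 0.71·c / 1.82 GHz = 0.117 m
βl = 2π·l/λ = 2π × 0.22 = 79.1°
tan(βl) = tan(79.1°) = 5.17
Z_in = Z_0·(Z_L + jZ_0·tanβl)/(Z_0 + jZ_L·tanβl)
     = 130·(445 + j982)/(-1470 + j2300)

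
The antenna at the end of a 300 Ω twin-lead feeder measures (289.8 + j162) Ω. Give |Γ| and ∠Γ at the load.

Γ ≈ 0.265 ∠ 78.2°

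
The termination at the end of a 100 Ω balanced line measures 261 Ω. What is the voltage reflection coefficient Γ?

Γ = 0.446

Γ = (Z_L − Z_0)/(Z_L + Z_0) = (261 − 100)/(261 + 100) = 161/361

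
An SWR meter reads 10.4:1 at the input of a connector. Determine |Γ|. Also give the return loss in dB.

|Γ| ≈ 0.825; return loss ≈ 1.68 dB

|Γ| = (S − 1)/(S + 1) = (10.4 − 1)/(10.4 + 1) = 9.4/11.4
RL = −20·log₁₀|Γ| = −20·log₁₀(0.825)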